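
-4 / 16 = -1 / 4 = -0.25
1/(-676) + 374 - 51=218347/676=323.00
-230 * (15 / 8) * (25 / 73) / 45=-2875 / 876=-3.28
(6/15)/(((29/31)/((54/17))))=3348/2465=1.36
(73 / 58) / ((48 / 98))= 3577 / 1392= 2.57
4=4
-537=-537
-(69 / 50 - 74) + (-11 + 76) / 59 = 217479 / 2950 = 73.72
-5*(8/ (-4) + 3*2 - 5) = 5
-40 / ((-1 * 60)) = 2 / 3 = 0.67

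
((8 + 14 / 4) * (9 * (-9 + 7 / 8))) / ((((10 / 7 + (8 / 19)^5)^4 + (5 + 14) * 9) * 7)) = -19275574539427704172179851858785 / 28130446605157383556665299249968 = -0.69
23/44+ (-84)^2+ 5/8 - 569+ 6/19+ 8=10862087/1672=6496.46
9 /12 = 0.75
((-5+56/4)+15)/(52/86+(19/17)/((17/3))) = 298248/9965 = 29.93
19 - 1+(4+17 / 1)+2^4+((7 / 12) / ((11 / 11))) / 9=5947 / 108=55.06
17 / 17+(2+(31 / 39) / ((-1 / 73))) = -55.03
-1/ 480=-0.00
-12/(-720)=1/60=0.02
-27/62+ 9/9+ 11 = 717/62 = 11.56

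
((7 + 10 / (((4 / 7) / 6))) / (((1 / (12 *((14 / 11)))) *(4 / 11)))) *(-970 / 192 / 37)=-23765 / 37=-642.30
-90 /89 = -1.01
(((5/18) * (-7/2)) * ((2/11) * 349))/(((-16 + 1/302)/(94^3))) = 1531983117560/478269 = 3203182.97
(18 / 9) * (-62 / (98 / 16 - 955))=992 / 7591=0.13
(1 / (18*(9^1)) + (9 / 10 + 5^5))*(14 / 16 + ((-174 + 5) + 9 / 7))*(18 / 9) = -422434402 / 405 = -1043047.91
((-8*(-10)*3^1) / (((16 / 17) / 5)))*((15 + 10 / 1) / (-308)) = -31875 / 308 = -103.49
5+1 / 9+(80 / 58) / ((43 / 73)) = 83642 / 11223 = 7.45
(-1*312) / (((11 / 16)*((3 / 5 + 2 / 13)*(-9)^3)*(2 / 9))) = 54080 / 14553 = 3.72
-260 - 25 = -285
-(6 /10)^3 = -27 /125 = -0.22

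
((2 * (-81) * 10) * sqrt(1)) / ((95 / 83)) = -1415.37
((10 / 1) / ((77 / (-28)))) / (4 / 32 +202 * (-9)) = 320 / 159973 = 0.00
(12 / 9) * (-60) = -80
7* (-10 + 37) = 189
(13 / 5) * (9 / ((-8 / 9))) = -26.32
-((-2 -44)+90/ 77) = 44.83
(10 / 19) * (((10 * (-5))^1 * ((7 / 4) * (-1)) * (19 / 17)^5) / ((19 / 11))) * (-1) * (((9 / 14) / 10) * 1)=-16976025 / 5679428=-2.99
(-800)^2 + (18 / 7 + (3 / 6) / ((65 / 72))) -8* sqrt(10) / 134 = 291201422 / 455 -4* sqrt(10) / 67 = 640002.94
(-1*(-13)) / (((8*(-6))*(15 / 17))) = -221 / 720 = -0.31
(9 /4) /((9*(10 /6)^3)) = 27 /500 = 0.05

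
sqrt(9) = 3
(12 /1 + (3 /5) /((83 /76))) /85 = 5208 /35275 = 0.15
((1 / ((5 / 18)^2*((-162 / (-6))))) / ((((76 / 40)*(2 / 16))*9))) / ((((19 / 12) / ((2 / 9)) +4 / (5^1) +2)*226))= 256 / 2557077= 0.00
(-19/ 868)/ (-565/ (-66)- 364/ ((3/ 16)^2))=1881/ 888985202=0.00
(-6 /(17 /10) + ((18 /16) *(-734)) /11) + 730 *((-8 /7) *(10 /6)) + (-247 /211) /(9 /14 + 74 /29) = -6316772665393 /4298761236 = -1469.44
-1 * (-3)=3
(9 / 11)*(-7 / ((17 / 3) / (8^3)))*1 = -96768 / 187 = -517.48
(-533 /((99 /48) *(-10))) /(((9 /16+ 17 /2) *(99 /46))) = 3138304 /2368575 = 1.32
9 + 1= 10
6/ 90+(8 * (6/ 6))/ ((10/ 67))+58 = 335/ 3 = 111.67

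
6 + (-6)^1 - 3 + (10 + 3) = 10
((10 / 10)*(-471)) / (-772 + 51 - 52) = 0.61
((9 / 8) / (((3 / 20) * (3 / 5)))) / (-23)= -25 / 46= -0.54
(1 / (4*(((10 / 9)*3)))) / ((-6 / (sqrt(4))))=-1 / 40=-0.02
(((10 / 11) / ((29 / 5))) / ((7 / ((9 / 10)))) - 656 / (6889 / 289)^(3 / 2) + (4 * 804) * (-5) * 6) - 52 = -123259264481181 / 1276800371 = -96537.62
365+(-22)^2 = 849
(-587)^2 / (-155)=-344569 / 155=-2223.03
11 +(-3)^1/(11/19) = 64/11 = 5.82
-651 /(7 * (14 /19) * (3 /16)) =-4712 /7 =-673.14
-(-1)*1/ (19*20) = 1/ 380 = 0.00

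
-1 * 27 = -27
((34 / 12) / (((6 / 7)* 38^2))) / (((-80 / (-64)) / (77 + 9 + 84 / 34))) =2632 / 16245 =0.16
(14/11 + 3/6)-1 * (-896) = 19751/22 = 897.77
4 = 4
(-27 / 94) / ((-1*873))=0.00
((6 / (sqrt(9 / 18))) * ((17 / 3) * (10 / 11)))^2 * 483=111669600 / 121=922889.26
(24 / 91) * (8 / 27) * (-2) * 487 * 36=-249344 / 91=-2740.04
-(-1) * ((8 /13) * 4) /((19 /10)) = 1.30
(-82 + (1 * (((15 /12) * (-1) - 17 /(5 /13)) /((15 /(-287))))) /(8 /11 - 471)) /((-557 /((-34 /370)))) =-105339701 /7615025500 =-0.01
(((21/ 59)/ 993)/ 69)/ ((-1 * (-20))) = 7/ 26950020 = 0.00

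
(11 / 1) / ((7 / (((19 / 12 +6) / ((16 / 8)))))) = 143 / 24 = 5.96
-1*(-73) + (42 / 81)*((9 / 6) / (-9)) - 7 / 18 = 11749 / 162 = 72.52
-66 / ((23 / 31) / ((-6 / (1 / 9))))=110484 / 23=4803.65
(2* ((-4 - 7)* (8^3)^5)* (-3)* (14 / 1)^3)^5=10504835047640741029157763959333949850932629589393809375971694331504448150386841334468856250368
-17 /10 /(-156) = 0.01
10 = 10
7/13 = 0.54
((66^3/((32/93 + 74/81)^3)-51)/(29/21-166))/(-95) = 11943949787808318/1292913216220685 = 9.24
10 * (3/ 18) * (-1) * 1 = -5/ 3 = -1.67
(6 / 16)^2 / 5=9 / 320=0.03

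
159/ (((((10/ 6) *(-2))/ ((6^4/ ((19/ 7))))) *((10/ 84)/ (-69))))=13200676.75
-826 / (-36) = 22.94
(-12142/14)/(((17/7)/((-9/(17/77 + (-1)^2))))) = 4207203/1598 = 2632.79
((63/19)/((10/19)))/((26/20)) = 63/13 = 4.85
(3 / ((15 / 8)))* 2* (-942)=-15072 / 5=-3014.40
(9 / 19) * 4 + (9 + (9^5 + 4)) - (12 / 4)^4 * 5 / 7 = 7847803 / 133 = 59006.04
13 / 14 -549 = -7673 / 14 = -548.07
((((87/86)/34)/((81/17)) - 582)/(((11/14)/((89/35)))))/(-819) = 240547331/104594490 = 2.30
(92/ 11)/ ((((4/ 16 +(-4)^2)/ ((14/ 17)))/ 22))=10304/ 1105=9.32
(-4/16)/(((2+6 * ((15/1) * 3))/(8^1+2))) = -5/544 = -0.01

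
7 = 7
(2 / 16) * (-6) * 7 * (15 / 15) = -5.25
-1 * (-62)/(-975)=-62/975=-0.06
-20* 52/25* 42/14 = -624/5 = -124.80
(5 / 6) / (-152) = -5 / 912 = -0.01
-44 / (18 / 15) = -110 / 3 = -36.67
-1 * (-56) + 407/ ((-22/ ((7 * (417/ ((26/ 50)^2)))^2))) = -123148730004293/ 57122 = -2155889674.81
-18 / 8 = -9 / 4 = -2.25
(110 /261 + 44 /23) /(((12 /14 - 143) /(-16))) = 1569568 /5972985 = 0.26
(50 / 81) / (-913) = -0.00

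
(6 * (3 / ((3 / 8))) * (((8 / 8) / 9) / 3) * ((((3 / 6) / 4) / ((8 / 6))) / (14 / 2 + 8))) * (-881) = -881 / 90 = -9.79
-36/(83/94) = -3384/83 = -40.77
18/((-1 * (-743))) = 18/743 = 0.02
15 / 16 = 0.94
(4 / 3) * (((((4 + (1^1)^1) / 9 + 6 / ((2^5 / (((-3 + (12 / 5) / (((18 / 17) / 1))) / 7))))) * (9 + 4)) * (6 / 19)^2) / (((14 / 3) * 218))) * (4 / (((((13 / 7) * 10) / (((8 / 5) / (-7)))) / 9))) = -97236 / 241012625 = -0.00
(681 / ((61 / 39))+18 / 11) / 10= 293247 / 6710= 43.70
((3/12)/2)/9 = 1/72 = 0.01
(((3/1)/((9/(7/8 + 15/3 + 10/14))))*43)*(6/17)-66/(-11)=39.33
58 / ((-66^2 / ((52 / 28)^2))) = -4901 / 106722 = -0.05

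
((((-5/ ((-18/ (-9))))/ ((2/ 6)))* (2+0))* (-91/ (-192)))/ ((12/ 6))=-455/ 128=-3.55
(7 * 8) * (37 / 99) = 2072 / 99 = 20.93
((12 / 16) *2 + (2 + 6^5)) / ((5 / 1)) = 15559 / 10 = 1555.90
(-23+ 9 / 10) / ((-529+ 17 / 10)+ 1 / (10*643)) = 142103 / 3390538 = 0.04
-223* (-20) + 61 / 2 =8981 / 2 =4490.50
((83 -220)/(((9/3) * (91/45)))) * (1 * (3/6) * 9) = -18495/182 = -101.62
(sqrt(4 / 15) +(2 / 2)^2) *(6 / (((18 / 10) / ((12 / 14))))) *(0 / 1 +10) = 80 *sqrt(15) / 21 +200 / 7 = 43.33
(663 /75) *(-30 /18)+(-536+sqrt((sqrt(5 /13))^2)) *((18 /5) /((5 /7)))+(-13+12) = -203788 /75+126 *sqrt(65) /325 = -2714.05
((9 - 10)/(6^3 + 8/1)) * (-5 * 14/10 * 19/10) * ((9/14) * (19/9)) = 361/4480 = 0.08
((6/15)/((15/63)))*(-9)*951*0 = 0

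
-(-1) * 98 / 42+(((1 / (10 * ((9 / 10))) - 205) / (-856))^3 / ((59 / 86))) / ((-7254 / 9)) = 396367534765105 / 169873606100952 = 2.33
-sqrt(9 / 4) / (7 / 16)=-24 / 7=-3.43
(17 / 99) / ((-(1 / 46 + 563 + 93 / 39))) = -598 / 1969011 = -0.00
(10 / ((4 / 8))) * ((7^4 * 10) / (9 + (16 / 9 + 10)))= 4321800 / 187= 23111.23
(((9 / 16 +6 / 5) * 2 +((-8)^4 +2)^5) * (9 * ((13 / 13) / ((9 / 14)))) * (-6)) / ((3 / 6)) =-970820763776243496081 / 5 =-194164152755248699216.20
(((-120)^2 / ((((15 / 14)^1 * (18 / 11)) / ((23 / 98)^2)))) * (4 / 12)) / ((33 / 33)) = 465520 / 3087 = 150.80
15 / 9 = 5 / 3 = 1.67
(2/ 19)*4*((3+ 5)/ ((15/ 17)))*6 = 2176/ 95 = 22.91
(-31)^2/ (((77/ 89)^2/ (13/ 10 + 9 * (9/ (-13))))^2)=24774190530072481/ 594086392900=41701.33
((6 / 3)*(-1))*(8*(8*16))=-2048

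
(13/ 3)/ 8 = 13/ 24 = 0.54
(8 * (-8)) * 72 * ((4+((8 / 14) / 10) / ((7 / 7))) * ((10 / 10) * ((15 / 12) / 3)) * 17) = -926976 / 7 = -132425.14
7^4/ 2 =2401/ 2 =1200.50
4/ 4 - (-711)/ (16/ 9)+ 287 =11007/ 16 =687.94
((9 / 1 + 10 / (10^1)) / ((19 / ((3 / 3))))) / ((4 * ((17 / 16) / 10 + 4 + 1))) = 400 / 15523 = 0.03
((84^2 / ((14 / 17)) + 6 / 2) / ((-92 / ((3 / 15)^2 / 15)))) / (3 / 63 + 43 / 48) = -0.26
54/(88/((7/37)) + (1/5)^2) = 9450/81407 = 0.12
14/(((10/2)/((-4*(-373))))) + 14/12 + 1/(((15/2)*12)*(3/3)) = 37609/9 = 4178.78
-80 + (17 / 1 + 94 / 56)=-1717 / 28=-61.32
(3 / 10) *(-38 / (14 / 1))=-57 / 70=-0.81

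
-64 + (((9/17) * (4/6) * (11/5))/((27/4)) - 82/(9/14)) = -146452/765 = -191.44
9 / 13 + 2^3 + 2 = 139 / 13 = 10.69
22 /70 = 11 /35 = 0.31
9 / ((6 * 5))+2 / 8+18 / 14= 1.84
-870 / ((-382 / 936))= 407160 / 191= 2131.73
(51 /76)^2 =2601 /5776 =0.45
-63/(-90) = 0.70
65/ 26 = 5/ 2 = 2.50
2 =2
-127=-127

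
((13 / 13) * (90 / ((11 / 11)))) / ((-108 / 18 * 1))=-15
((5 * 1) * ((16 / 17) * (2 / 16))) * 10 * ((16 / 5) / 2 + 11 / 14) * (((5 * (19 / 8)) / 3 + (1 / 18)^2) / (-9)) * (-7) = 126085 / 2916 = 43.24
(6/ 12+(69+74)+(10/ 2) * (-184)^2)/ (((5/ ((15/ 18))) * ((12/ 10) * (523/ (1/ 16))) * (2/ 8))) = 564745/ 50208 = 11.25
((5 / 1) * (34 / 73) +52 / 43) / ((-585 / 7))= -8638 / 204035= -0.04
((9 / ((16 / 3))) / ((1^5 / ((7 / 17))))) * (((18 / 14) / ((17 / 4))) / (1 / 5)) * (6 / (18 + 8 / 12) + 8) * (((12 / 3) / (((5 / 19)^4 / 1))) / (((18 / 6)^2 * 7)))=819849411 / 7080500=115.79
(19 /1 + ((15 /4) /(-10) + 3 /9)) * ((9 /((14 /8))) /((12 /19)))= 1235 /8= 154.38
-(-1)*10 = 10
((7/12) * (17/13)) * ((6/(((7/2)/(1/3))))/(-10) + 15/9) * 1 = 1.23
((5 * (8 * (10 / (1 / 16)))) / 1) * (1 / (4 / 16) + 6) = 64000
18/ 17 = 1.06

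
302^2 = 91204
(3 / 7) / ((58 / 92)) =138 / 203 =0.68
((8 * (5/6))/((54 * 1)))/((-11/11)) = -10/81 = -0.12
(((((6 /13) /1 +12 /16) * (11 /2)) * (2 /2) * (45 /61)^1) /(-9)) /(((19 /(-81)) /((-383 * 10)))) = -537473475 /60268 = -8918.06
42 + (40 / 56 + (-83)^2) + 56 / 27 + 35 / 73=95672093 / 13797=6934.27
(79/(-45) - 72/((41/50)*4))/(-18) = 43739/33210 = 1.32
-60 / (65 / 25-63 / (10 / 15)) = 600 / 919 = 0.65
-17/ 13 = -1.31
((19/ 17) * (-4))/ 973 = -0.00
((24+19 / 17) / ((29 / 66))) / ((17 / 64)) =1803648 / 8381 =215.21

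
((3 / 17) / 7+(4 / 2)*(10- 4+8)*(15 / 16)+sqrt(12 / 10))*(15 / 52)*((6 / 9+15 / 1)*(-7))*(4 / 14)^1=-2939145 / 12376- 47*sqrt(30) / 26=-247.39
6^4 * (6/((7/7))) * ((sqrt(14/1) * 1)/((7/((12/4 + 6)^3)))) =5668704 * sqrt(14)/7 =3030049.74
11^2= 121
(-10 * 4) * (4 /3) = -53.33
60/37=1.62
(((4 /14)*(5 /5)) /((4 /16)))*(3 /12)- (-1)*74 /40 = 299 /140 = 2.14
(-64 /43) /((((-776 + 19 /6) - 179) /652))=250368 /245573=1.02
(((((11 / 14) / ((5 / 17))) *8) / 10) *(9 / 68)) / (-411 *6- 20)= -9 / 79100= -0.00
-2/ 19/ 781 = -2/ 14839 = -0.00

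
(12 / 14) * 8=48 / 7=6.86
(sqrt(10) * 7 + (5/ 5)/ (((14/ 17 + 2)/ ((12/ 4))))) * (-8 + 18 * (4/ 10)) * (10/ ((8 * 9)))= -7 * sqrt(10)/ 9-17/ 144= -2.58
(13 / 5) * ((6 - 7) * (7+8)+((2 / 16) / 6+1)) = -8723 / 240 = -36.35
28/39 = 0.72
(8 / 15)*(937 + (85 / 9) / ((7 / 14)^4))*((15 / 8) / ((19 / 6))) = 19586 / 57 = 343.61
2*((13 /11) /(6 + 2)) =0.30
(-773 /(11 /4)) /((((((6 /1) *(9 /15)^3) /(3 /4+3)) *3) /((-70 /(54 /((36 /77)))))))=4831250 /29403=164.31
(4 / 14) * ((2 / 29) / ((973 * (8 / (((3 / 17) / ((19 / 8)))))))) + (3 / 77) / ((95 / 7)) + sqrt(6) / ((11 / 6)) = 1.34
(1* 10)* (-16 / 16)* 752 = -7520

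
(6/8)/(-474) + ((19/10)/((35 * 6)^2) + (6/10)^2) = 1561052/4354875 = 0.36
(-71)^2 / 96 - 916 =-82895 / 96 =-863.49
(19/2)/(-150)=-0.06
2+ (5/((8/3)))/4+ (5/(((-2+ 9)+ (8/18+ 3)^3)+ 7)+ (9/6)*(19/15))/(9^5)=932916969223/377885256480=2.47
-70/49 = -10/7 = -1.43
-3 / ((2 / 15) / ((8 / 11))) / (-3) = 60 / 11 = 5.45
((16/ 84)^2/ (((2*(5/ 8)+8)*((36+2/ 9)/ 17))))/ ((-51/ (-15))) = 160/ 295519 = 0.00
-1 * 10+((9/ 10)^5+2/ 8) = -915951/ 100000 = -9.16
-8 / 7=-1.14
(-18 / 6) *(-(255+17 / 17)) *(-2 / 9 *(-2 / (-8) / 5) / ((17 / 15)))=-128 / 17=-7.53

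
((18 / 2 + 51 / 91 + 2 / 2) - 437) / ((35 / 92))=-3570152 / 3185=-1120.93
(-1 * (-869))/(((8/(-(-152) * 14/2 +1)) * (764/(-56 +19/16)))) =-811650345/97792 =-8299.76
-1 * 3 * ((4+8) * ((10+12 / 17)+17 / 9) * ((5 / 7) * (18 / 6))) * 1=-115620 / 119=-971.60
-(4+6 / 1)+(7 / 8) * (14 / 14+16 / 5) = -253 / 40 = -6.32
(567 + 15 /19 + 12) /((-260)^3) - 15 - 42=-2379352377 /41743000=-57.00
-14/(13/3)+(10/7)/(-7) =-2188/637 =-3.43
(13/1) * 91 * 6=7098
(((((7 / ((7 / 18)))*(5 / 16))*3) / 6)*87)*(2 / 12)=1305 / 32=40.78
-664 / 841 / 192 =-83 / 20184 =-0.00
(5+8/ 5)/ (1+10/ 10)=33/ 10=3.30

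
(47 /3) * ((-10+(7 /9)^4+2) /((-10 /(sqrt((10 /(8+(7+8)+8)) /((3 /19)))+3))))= 52.97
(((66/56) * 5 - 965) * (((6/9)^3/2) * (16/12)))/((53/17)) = -1826140/30051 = -60.77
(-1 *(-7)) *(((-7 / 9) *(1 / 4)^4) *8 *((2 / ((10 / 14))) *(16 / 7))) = -1.09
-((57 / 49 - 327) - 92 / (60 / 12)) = 84338 / 245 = 344.24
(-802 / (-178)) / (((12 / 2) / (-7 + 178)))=22857 / 178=128.41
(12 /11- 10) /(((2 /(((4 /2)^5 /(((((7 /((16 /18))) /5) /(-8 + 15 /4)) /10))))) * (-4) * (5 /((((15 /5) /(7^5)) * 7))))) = -0.24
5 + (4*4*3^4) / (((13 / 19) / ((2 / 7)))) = 49703 / 91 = 546.19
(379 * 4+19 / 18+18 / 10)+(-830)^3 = -51460693303 / 90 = -571785481.14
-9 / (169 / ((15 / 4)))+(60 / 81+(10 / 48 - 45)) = -1615325 / 36504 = -44.25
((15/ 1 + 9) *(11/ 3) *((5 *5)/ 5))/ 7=440/ 7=62.86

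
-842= -842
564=564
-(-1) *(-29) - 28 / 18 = -275 / 9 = -30.56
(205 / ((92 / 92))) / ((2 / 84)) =8610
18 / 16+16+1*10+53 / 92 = 5097 / 184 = 27.70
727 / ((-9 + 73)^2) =727 / 4096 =0.18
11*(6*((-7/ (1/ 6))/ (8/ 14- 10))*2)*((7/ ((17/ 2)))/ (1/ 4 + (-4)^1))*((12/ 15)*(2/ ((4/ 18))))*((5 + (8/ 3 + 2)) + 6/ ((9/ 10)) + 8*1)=-9614976/ 425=-22623.47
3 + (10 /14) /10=43 /14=3.07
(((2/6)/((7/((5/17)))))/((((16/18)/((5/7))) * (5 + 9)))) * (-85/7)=-375/38416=-0.01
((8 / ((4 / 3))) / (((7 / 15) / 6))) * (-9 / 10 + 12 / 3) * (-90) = -21522.86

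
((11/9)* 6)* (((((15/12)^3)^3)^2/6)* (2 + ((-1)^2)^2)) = 41961669921875/206158430208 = 203.54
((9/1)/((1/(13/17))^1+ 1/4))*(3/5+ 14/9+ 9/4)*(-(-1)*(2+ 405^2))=1690954343/405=4175195.91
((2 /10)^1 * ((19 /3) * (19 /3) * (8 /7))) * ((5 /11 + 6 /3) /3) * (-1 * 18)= -51984 /385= -135.02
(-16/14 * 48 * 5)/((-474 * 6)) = 0.10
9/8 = 1.12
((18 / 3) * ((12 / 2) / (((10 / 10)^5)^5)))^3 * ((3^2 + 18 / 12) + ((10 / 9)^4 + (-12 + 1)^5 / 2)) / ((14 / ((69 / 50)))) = -370277334.70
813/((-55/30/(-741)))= 328599.82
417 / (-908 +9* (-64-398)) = -0.08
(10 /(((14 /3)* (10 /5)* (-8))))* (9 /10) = -27 /224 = -0.12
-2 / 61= -0.03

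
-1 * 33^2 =-1089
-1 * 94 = -94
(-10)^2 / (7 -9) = -50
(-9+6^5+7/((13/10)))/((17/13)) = 101041/17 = 5943.59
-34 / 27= -1.26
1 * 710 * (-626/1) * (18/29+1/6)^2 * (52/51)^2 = -5639239144240/19686969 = -286445.27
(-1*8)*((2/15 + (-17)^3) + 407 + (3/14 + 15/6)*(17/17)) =3782648/105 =36025.22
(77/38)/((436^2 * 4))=77/28894592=0.00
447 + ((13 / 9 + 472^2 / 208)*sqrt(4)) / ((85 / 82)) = 5004991 / 1989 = 2516.34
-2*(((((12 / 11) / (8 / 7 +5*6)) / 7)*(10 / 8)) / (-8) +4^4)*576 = -353598408 / 1199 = -294911.10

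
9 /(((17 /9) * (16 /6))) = 243 /136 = 1.79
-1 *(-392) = 392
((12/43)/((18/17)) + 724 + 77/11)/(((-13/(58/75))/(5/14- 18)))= 51977483/67725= 767.48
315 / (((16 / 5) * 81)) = 175 / 144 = 1.22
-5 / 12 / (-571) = 5 / 6852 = 0.00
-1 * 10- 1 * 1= -11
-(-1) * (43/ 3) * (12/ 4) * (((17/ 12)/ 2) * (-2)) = -731/ 12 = -60.92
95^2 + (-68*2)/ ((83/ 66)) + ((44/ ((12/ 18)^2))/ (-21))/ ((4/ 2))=10358647/ 1162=8914.50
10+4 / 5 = 54 / 5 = 10.80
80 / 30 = 8 / 3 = 2.67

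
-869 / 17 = -51.12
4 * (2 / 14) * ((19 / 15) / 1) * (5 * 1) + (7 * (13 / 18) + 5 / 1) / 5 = 3547 / 630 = 5.63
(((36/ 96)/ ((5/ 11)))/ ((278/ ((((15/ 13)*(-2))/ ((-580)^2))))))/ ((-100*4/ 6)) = 297/ 972599680000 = 0.00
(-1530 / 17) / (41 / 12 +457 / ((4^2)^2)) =-13824 / 799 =-17.30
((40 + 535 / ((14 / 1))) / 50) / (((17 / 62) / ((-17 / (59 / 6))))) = -20367 / 2065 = -9.86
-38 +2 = -36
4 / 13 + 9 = 121 / 13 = 9.31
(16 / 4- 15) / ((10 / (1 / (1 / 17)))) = -18.70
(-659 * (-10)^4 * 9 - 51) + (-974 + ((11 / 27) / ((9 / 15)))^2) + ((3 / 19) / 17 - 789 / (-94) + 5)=-11815054836857221 / 199205082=-59311011.14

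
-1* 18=-18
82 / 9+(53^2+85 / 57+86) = 496858 / 171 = 2905.60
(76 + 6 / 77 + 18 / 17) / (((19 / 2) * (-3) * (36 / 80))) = -4038880 / 671517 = -6.01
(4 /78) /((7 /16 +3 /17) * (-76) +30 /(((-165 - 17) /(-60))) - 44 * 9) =-952 /8033973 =-0.00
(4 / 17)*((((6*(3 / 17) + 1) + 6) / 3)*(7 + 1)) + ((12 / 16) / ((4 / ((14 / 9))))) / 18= 633319 / 124848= 5.07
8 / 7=1.14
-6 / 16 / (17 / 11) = -33 / 136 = -0.24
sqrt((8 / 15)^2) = 8 / 15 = 0.53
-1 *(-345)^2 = -119025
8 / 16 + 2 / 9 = 13 / 18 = 0.72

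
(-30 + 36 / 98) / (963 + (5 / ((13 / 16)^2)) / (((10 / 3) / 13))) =-572 / 19159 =-0.03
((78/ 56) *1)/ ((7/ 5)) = 195/ 196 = 0.99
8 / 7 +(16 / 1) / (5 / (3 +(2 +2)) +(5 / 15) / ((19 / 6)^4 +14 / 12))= 23.44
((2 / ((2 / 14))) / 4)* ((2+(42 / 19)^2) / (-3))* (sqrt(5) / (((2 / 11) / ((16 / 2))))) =-382844* sqrt(5) / 1083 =-790.46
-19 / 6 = -3.17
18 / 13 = 1.38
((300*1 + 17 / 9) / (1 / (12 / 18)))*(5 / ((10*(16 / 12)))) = 2717 / 36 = 75.47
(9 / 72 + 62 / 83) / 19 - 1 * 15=-188661 / 12616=-14.95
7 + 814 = 821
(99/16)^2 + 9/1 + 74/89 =1096289/22784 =48.12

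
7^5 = 16807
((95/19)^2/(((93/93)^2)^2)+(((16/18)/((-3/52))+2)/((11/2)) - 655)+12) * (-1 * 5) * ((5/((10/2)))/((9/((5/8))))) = 2303375/10692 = 215.43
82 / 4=41 / 2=20.50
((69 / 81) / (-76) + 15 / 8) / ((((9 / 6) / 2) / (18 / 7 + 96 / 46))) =956125 / 82593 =11.58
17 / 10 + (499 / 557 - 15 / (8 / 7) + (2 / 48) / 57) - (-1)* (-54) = -122922727 / 1904940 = -64.53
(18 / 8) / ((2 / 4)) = 9 / 2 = 4.50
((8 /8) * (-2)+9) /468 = 7 /468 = 0.01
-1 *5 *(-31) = 155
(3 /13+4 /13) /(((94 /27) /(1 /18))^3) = 189 /86380736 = 0.00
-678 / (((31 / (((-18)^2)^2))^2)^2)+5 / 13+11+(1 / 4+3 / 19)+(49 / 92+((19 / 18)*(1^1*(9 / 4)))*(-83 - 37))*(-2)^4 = -1871003311345342543307807371 / 20986091204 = -89154444872932066.73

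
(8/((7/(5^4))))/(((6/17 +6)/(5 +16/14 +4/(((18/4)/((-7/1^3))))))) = -106250/11907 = -8.92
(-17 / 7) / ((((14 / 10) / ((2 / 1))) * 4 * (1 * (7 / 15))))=-1.86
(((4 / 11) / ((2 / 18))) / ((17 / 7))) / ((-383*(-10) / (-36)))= -4536 / 358105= -0.01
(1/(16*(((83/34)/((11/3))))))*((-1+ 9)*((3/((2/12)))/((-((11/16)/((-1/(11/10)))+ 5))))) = -179520/56357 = -3.19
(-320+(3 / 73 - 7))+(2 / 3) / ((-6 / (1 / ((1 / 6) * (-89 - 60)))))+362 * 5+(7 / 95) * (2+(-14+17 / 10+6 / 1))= 45963775069 / 30999450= 1482.73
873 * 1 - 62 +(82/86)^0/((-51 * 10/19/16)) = 206653/255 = 810.40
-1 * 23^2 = -529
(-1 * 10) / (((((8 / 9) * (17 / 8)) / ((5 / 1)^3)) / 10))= -112500 / 17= -6617.65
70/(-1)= -70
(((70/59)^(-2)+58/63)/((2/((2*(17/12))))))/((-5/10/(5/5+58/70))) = -9782344/1157625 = -8.45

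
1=1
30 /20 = 3 /2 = 1.50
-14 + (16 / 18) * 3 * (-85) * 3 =-694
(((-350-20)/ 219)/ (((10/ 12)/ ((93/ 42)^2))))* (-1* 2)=71114/ 3577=19.88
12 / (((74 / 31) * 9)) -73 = -8041 / 111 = -72.44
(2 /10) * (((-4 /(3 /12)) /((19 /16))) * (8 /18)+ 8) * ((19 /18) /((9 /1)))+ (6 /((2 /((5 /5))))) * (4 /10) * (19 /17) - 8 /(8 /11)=-119117 /12393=-9.61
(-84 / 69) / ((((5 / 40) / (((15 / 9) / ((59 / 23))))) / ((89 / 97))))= -99680 / 17169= -5.81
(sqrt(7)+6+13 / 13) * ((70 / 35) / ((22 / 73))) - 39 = 25.01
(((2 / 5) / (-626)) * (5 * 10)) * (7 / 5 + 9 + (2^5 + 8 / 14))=-3008 / 2191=-1.37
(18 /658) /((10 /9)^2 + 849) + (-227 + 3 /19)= -97655539459 /430500119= -226.84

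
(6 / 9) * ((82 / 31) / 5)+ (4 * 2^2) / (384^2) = 503963 / 1428480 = 0.35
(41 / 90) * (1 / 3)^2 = 41 / 810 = 0.05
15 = 15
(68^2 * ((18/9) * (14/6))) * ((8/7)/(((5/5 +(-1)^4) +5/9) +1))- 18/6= 6933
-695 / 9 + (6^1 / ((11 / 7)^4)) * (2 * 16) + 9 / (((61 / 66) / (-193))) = -15473882285 / 8037909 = -1925.11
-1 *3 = -3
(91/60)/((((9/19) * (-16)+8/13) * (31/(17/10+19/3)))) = -5416957/95976000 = -0.06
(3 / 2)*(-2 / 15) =-1 / 5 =-0.20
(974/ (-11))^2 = 948676/ 121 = 7840.30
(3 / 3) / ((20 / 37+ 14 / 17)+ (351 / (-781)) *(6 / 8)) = 1964996 / 2018055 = 0.97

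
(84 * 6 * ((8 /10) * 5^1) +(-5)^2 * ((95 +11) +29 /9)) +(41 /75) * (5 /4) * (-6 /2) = 854011 /180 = 4744.51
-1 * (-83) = 83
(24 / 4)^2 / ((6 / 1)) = 6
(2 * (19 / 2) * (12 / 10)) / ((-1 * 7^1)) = -114 / 35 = -3.26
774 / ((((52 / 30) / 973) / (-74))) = -417971610 / 13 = -32151662.31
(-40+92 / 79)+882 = 66610 / 79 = 843.16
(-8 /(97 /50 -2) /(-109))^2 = 1.50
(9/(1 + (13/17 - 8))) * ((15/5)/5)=-459/530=-0.87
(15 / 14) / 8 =15 / 112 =0.13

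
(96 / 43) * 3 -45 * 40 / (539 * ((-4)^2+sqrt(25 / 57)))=9000 * sqrt(57) / 7851613+2190675744 / 337619359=6.50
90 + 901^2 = 811891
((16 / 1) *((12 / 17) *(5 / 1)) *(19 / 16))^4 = 1688960160000 / 83521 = 20221982.02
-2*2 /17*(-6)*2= 48 /17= 2.82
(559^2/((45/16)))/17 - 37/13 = 64967743/9945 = 6532.70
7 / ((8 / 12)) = 21 / 2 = 10.50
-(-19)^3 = 6859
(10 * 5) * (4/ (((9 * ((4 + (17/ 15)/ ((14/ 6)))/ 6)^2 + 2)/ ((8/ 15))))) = 1568000/ 103347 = 15.17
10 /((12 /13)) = 65 /6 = 10.83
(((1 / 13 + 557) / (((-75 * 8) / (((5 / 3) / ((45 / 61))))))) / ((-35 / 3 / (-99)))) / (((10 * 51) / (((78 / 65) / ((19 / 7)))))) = -47641 / 3087500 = -0.02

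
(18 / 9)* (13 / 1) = 26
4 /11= 0.36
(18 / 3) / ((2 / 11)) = 33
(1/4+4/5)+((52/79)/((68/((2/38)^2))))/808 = 2056619231/1958684920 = 1.05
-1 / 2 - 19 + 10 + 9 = -1 / 2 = -0.50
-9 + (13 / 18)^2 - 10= -5987 / 324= -18.48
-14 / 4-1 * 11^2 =-249 / 2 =-124.50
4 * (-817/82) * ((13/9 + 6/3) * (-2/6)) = 50654/1107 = 45.76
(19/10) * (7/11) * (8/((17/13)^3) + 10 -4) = 3129091/270215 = 11.58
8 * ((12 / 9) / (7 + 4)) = 32 / 33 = 0.97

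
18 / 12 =3 / 2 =1.50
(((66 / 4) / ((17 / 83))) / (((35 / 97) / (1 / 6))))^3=694588414902481 / 13481272000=51522.47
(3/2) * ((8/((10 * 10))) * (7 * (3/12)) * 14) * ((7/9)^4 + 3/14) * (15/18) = 373079/262440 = 1.42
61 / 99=0.62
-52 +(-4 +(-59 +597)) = 482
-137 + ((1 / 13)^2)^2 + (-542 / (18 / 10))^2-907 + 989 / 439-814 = 90197676919666 / 1015600599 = 88812.15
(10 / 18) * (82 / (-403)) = -410 / 3627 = -0.11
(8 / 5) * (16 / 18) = 64 / 45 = 1.42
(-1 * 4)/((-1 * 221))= 4/221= 0.02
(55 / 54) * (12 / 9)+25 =2135 / 81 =26.36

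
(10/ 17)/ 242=5/ 2057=0.00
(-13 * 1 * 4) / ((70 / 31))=-806 / 35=-23.03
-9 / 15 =-3 / 5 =-0.60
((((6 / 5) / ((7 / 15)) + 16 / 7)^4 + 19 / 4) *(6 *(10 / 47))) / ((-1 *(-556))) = 80864445 / 62742932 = 1.29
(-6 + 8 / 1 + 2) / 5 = 4 / 5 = 0.80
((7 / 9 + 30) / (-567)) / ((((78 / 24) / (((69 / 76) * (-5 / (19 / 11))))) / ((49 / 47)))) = 2452835 / 53598753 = 0.05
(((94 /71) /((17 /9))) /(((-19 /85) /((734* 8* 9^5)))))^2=2151185802561241714713600 /1819801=1182099472723249253.47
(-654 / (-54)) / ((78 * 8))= 109 / 5616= 0.02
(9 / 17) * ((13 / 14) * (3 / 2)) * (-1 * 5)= -1755 / 476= -3.69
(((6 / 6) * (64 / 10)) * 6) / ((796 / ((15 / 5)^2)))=432 / 995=0.43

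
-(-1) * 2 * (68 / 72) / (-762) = -17 / 6858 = -0.00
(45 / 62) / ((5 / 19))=171 / 62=2.76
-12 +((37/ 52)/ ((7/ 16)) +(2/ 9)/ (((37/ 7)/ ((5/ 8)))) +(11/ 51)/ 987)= -1002103013/ 96848388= -10.35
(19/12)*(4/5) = 19/15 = 1.27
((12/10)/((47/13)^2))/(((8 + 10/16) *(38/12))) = 0.00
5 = 5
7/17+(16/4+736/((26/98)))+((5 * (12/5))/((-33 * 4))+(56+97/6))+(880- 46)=53744179/14586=3684.64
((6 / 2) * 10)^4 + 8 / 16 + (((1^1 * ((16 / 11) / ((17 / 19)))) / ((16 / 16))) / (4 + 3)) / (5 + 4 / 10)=57255698383 / 70686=810000.54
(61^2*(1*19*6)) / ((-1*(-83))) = 424194 / 83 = 5110.77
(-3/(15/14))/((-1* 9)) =14/45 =0.31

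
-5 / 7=-0.71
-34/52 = -17/26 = -0.65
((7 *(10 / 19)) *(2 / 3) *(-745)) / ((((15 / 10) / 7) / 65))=-555046.78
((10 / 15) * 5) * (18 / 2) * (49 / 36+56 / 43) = 20615 / 258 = 79.90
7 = 7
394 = 394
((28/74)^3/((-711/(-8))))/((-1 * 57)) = -21952/2052814131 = -0.00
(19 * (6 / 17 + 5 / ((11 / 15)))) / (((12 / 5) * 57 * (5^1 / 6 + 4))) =2235 / 10846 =0.21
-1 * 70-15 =-85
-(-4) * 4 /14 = 8 /7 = 1.14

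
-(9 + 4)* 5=-65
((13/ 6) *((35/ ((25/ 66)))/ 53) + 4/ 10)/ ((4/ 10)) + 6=16.44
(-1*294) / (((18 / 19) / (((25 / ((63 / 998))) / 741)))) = -174650 / 1053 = -165.86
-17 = -17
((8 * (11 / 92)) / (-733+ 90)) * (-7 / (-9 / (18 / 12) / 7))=-539 / 44367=-0.01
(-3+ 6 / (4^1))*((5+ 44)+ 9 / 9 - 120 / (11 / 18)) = 2415 / 11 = 219.55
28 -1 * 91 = -63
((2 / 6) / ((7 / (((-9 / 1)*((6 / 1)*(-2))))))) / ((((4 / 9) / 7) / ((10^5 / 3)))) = 2700000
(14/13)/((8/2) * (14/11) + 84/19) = 209/1846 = 0.11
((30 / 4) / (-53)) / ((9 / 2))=-5 / 159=-0.03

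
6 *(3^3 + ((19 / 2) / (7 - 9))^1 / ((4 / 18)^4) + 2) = -368409 / 32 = -11512.78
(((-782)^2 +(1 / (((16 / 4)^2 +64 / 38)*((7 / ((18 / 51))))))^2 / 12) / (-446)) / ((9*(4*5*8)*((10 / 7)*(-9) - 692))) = 325885268610409 / 241240199411957760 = 0.00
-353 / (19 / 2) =-706 / 19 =-37.16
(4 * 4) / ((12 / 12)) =16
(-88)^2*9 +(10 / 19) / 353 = 467451082 / 6707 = 69696.00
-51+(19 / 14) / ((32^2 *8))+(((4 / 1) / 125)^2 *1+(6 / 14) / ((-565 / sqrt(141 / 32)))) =-91389868117 / 1792000000 - 3 *sqrt(282) / 31640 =-51.00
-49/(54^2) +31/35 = 88681/102060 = 0.87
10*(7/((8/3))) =105/4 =26.25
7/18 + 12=223/18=12.39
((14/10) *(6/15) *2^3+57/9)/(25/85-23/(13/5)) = -179231/141750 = -1.26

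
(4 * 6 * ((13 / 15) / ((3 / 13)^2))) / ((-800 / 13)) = -28561 / 4500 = -6.35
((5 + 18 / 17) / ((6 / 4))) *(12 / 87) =824 / 1479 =0.56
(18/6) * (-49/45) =-49/15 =-3.27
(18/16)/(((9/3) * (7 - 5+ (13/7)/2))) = 21/164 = 0.13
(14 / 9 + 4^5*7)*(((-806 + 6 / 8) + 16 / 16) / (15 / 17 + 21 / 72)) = -7057724828 / 1437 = -4911429.94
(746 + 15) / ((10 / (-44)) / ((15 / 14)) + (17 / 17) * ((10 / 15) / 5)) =-125565 / 13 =-9658.85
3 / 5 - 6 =-27 / 5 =-5.40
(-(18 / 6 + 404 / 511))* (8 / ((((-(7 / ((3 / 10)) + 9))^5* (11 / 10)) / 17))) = 640139760 / 48269439584597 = 0.00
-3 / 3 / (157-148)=-1 / 9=-0.11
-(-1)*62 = 62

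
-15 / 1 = -15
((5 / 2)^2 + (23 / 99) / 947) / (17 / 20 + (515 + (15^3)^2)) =0.00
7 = 7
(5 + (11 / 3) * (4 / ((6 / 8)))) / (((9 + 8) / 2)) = 26 / 9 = 2.89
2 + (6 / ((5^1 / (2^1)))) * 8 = 106 / 5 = 21.20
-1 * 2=-2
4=4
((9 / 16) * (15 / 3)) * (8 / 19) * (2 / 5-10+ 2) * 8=-72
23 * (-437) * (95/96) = -954845/96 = -9946.30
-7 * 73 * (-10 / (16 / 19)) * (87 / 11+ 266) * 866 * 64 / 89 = 1013331436880 / 979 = 1035067861.98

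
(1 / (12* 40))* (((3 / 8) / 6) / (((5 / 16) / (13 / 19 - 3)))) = -0.00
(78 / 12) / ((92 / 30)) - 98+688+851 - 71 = 126235 / 92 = 1372.12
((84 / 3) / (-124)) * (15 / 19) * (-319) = 33495 / 589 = 56.87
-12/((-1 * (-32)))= -3/8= -0.38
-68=-68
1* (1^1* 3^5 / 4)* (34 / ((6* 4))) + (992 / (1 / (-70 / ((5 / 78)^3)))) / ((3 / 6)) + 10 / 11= -2319883135277 / 4400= -527246167.11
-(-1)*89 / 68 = 89 / 68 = 1.31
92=92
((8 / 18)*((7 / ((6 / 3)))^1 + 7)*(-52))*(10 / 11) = -7280 / 33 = -220.61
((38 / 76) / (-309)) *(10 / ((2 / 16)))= -40 / 309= -0.13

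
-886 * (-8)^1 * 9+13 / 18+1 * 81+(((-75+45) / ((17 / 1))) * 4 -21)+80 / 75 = 97685497 / 1530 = 63846.73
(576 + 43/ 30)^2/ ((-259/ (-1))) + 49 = 311508229/ 233100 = 1336.37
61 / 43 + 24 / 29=2801 / 1247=2.25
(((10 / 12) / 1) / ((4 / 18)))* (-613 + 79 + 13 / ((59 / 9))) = -470835 / 236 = -1995.06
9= 9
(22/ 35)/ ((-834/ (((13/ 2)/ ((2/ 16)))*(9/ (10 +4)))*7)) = -858/ 238385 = -0.00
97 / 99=0.98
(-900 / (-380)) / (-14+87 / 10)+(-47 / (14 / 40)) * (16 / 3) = -15154730 / 21147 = -716.64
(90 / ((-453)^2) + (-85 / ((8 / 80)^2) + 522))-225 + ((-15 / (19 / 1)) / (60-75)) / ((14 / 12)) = -24875730063 / 3032533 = -8202.95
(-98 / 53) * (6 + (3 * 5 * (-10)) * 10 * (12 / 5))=352212 / 53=6645.51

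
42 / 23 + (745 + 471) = 28010 / 23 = 1217.83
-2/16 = -1/8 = -0.12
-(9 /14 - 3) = 33 /14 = 2.36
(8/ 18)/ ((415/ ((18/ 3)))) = 8/ 1245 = 0.01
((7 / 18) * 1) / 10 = 7 / 180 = 0.04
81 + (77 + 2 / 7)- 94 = 450 / 7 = 64.29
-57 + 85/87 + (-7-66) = -11225/87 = -129.02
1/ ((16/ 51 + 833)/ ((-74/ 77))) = -3774/ 3272423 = -0.00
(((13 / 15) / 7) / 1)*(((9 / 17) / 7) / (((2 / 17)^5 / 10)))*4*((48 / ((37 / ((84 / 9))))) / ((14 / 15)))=390878280 / 1813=215597.51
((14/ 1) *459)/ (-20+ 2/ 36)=-115668/ 359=-322.19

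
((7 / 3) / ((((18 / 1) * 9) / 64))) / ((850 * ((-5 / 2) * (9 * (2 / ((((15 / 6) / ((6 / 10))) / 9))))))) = -56 / 5019165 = -0.00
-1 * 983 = -983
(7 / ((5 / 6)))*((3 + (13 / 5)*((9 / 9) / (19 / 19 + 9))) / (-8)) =-3423 / 1000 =-3.42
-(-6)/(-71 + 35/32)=-192/2237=-0.09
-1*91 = -91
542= 542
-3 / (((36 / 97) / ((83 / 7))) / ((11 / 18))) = -88561 / 1512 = -58.57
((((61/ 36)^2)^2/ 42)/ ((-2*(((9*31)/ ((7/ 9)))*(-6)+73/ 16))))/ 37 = 13845841/ 11211644652480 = 0.00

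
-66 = -66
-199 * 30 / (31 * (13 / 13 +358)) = -5970 / 11129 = -0.54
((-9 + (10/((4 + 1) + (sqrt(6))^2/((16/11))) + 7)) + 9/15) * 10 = -222/73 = -3.04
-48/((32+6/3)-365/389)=-6224/4287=-1.45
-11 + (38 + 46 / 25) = 721 / 25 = 28.84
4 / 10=2 / 5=0.40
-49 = -49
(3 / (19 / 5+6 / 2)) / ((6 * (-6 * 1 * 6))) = -5 / 2448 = -0.00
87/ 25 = 3.48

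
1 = 1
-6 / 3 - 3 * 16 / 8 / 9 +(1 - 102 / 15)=-127 / 15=-8.47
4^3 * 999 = 63936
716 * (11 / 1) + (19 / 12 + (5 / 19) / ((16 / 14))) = 3592283 / 456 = 7877.81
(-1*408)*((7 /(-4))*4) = 2856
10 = 10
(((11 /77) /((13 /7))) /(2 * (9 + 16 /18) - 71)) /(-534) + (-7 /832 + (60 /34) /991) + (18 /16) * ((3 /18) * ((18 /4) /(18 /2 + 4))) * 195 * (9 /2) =16374718322483 /287545674208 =56.95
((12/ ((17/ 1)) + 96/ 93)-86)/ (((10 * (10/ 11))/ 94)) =-11478951/ 13175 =-871.27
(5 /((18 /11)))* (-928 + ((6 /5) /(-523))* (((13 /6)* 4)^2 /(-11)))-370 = -45264974 /14121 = -3205.51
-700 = -700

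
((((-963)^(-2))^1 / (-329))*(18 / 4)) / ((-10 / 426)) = 71 / 113001630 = 0.00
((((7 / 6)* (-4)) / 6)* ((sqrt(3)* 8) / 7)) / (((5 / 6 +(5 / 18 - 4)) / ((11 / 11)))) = 4* sqrt(3) / 13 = 0.53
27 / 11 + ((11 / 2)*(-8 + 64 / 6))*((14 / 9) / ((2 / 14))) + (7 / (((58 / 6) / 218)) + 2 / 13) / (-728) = 3300095633 / 20378358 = 161.94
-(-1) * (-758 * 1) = -758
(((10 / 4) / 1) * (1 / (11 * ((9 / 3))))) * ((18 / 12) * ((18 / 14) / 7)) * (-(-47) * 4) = 2115 / 539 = 3.92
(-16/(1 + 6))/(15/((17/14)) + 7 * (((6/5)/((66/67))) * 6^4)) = -7480/36205953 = -0.00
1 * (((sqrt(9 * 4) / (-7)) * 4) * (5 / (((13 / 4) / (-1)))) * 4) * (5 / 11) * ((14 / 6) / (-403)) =-3200 / 57629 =-0.06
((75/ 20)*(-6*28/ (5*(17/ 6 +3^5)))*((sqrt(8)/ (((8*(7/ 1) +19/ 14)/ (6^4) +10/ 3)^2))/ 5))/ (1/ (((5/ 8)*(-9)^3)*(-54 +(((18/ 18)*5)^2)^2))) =25899508064295936*sqrt(2)/ 5539518981275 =6612.02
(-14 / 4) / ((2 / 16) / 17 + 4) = -476 / 545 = -0.87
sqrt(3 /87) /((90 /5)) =sqrt(29) /522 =0.01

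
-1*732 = -732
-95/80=-19/16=-1.19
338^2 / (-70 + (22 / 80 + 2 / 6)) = -13709280 / 8327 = -1646.36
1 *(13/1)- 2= 11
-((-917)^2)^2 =-707094310321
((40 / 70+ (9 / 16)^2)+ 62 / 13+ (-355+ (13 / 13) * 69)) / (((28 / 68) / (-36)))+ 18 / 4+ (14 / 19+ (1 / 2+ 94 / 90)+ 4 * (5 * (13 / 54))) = 2564219488097 / 104569920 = 24521.58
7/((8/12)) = 21/2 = 10.50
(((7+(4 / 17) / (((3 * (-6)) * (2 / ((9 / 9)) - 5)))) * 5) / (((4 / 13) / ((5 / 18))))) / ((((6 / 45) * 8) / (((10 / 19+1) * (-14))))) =-1060548125 / 1674432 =-633.38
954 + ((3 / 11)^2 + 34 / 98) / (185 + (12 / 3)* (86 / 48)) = 954.00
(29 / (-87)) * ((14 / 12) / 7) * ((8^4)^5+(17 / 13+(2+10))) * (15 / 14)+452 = -24979965933148186907 / 364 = -68626280036121392.60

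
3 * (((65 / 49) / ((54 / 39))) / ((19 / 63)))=2535 / 266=9.53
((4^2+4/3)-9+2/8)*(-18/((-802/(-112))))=-8652/401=-21.58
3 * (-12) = -36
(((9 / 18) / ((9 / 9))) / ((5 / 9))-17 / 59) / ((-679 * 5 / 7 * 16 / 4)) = -361 / 1144600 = -0.00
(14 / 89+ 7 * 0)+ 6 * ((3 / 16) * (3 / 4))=2851 / 2848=1.00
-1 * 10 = -10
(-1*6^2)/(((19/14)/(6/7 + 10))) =-288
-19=-19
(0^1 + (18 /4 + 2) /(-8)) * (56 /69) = -91 /138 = -0.66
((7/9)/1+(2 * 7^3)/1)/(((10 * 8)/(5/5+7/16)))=142163/11520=12.34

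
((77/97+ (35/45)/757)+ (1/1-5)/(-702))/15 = 20632778/386603685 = 0.05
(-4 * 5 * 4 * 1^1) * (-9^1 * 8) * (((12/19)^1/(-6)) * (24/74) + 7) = 28206720/703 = 40123.36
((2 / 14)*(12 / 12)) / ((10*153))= 1 / 10710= 0.00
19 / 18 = 1.06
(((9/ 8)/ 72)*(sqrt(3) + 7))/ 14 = sqrt(3)/ 896 + 1/ 128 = 0.01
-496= -496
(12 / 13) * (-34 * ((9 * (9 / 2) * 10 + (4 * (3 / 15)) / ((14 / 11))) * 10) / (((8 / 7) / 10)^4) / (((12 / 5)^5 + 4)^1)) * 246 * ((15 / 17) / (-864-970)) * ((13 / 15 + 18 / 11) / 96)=69020462396484375 / 2506512566272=27536.45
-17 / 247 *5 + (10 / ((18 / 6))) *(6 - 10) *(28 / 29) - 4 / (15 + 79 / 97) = -17078747 / 1267851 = -13.47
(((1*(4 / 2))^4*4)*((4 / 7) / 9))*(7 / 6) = 128 / 27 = 4.74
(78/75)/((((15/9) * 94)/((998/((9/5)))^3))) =12922155896/11421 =1131438.22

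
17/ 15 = 1.13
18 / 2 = 9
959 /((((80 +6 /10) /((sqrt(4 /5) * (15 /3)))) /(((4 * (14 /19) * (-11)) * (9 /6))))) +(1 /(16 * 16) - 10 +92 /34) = -8861160 * sqrt(5) /7657 - 31727 /4352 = -2595.01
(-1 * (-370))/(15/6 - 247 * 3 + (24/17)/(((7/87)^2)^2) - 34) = 30204580/2686846263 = 0.01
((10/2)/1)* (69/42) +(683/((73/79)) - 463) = 290607/1022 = 284.35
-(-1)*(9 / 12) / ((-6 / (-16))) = 2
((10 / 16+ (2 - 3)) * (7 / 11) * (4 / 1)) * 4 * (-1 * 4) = 168 / 11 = 15.27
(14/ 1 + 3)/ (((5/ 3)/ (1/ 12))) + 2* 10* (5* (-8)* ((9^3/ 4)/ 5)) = -583183/ 20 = -29159.15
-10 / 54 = -5 / 27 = -0.19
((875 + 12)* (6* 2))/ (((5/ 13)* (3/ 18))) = 830232/ 5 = 166046.40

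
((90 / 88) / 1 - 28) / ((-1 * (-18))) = -1187 / 792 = -1.50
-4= -4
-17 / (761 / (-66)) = 1122 / 761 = 1.47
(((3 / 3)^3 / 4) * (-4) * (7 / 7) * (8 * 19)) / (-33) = 4.61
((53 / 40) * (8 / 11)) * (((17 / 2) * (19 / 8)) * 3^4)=1386639 / 880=1575.73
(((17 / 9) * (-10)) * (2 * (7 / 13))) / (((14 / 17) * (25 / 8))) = -7.90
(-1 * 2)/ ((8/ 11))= -11/ 4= -2.75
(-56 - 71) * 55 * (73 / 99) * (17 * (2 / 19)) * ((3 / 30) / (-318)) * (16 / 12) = 315214 / 81567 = 3.86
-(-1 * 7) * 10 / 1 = 70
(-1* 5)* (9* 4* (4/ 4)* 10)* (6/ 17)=-10800/ 17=-635.29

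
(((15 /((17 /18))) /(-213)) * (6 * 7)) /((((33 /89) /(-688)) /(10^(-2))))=58.11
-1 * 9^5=-59049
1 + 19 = 20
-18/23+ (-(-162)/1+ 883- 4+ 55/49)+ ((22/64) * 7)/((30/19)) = 1128295201/1081920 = 1042.86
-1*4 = -4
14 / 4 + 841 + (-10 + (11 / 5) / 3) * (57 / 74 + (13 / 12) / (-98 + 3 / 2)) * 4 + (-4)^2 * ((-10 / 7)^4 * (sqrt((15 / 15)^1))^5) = 1362561804673 / 1543098690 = 883.00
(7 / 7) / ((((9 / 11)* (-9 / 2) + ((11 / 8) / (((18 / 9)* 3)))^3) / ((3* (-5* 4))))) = 14598144 / 892867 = 16.35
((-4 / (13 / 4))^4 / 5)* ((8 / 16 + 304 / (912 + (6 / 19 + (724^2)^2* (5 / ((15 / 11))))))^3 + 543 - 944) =-124374276125533988400225163327362095117958340608 / 676059743202313035863557152685698700938096577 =-183.97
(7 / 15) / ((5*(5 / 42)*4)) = 49 / 250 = 0.20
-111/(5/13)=-1443/5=-288.60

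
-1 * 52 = -52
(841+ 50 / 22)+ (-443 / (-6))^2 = 2492675 / 396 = 6294.63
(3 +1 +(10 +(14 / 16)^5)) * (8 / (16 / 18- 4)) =-611433 / 16384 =-37.32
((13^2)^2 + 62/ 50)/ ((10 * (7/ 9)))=459036/ 125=3672.29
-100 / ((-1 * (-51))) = -1.96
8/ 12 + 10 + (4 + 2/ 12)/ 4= 281/ 24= 11.71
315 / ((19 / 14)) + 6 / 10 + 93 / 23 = 517296 / 2185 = 236.75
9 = 9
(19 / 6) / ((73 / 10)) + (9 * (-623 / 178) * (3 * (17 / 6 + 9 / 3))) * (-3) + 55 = 1497245 / 876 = 1709.18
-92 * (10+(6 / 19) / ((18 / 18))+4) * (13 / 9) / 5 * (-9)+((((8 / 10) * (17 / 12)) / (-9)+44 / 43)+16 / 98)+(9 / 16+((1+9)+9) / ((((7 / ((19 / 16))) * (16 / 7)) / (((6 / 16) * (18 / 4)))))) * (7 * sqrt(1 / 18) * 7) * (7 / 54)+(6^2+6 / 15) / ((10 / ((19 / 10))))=459277 * sqrt(2) / 147456+927489175889 / 270222750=3436.72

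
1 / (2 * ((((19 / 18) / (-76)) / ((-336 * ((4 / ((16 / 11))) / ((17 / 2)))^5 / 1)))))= 60877278 / 1419857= 42.88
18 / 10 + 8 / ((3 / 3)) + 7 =84 / 5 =16.80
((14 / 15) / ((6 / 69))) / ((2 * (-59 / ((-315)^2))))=-1065015 / 118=-9025.55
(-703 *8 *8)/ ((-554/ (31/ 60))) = 174344/ 4155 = 41.96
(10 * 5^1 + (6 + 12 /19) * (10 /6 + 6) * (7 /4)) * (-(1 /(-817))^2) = -5281 /25364582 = -0.00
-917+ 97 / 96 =-87935 / 96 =-915.99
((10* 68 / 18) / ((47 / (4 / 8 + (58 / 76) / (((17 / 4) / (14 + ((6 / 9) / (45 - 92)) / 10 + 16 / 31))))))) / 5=87713138 / 175648635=0.50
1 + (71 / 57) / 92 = 1.01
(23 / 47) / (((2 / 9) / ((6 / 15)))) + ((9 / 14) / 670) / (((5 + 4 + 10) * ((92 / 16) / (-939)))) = 42028074 / 48163955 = 0.87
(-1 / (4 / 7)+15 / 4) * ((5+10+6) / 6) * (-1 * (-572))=4004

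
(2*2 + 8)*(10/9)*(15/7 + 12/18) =2360/63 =37.46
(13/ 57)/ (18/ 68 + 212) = 442/ 411369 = 0.00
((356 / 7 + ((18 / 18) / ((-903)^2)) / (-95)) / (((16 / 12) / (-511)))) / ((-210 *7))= 287590094747 / 21689879400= 13.26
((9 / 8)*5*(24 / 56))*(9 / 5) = 243 / 56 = 4.34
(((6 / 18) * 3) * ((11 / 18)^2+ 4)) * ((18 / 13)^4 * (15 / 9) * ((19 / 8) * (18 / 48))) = 838755 / 35152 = 23.86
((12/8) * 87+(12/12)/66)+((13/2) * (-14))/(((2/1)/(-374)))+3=565967/33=17150.52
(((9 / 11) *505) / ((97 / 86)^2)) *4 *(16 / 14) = 1075674240 / 724493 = 1484.73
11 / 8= 1.38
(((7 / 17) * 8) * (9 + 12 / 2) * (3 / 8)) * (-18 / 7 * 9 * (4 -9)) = 36450 / 17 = 2144.12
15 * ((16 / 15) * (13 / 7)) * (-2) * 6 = -2496 / 7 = -356.57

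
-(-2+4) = -2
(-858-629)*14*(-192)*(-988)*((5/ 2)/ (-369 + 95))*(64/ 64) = 4936364160/ 137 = 36031855.18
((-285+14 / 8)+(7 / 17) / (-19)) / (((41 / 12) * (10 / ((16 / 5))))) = -8783688 / 331075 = -26.53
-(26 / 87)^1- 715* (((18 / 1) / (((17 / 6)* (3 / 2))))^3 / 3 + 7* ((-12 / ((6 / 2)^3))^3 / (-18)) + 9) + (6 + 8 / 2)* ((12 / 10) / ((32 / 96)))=-22930673059889 / 934791597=-24530.25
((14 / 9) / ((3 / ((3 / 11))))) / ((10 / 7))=49 / 495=0.10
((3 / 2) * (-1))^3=-3.38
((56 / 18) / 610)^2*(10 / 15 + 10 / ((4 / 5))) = 7742 / 22605075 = 0.00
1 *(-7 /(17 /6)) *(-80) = 3360 /17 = 197.65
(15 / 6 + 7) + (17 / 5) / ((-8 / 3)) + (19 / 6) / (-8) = 7.83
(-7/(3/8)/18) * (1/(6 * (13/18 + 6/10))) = -20/153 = -0.13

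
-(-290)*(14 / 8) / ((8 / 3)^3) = 27405 / 1024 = 26.76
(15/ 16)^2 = 225/ 256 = 0.88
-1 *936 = -936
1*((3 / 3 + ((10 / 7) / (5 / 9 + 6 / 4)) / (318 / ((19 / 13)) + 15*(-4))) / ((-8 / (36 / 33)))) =-35403 / 258482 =-0.14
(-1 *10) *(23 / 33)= -230 / 33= -6.97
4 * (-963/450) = -214/25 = -8.56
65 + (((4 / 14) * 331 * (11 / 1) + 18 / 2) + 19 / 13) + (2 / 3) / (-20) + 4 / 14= 3046679 / 2730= 1116.00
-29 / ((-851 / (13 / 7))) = 377 / 5957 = 0.06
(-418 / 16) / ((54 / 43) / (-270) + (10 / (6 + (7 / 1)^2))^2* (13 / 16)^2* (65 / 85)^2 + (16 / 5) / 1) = -12570656120 / 1543657607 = -8.14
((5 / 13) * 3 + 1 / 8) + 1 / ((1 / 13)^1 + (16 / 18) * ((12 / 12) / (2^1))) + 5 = 52001 / 6344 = 8.20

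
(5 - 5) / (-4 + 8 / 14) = 0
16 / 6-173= -511 / 3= -170.33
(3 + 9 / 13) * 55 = 2640 / 13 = 203.08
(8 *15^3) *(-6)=-162000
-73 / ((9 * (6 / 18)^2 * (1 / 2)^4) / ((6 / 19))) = -7008 / 19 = -368.84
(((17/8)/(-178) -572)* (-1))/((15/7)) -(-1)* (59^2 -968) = 2779.94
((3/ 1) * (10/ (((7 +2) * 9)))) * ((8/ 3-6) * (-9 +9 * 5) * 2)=-800/ 9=-88.89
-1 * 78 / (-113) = 78 / 113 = 0.69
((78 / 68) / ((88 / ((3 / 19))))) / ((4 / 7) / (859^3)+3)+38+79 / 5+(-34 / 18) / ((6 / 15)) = 1671157763712352349 / 34050734960212080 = 49.08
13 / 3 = 4.33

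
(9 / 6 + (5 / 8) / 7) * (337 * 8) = 29993 / 7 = 4284.71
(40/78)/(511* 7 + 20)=20/140283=0.00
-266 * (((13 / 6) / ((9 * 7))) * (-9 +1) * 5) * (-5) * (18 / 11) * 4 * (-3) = 395200 / 11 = 35927.27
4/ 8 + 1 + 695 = 1393/ 2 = 696.50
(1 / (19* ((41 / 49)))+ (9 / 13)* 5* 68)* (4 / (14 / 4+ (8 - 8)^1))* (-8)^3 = -9766408192 / 70889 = -137770.43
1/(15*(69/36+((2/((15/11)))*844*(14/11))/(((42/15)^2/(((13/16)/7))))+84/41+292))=4018/19243625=0.00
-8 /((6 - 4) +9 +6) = -8 /17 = -0.47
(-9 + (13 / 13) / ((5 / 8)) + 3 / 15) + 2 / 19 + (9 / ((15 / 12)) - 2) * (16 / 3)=5882 / 285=20.64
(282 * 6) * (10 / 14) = 8460 / 7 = 1208.57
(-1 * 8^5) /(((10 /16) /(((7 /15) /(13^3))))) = -1835008 /164775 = -11.14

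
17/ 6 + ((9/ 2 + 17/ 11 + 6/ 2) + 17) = 28.88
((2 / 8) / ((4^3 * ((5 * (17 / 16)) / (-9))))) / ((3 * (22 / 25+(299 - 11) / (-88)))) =165 / 178976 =0.00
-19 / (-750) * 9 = 57 / 250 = 0.23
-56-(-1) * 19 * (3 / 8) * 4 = -27.50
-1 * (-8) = 8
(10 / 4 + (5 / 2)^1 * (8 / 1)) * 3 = 135 / 2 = 67.50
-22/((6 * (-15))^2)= -11/4050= -0.00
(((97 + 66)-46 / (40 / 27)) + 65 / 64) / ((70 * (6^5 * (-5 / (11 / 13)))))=-12001 / 290304000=-0.00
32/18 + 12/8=59/18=3.28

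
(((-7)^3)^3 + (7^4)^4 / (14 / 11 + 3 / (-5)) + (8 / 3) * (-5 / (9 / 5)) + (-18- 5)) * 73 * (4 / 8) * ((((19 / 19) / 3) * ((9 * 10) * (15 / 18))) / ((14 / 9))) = 90065322388197029875 / 3108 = 28978546456948851.31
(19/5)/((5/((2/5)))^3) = 152/78125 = 0.00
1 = 1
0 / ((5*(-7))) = 0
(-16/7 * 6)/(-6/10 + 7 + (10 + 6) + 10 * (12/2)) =-120/721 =-0.17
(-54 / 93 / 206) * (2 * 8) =-144 / 3193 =-0.05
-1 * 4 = -4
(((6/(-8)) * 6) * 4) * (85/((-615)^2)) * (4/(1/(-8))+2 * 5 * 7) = -1292/8405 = -0.15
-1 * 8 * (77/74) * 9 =-2772/37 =-74.92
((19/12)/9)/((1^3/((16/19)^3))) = 1024/9747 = 0.11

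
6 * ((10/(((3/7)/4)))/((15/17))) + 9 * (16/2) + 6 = 2138/3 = 712.67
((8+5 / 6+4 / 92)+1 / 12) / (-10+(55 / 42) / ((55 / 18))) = -17311 / 18492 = -0.94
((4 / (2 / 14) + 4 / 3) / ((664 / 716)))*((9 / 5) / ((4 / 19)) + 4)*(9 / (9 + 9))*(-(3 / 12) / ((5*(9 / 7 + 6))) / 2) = -0.68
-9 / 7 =-1.29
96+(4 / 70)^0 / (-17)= 1631 / 17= 95.94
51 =51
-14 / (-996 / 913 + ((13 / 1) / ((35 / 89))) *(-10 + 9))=5390 / 13147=0.41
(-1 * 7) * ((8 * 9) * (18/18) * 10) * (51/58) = -128520/29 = -4431.72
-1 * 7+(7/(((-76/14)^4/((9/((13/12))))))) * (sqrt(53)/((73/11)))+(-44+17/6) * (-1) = 4991679 * sqrt(53)/494698516+205/6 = 34.24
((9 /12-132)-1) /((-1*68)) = 529 /272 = 1.94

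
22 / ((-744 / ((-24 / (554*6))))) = 11 / 51522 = 0.00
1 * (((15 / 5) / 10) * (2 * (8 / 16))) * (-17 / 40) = -51 / 400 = -0.13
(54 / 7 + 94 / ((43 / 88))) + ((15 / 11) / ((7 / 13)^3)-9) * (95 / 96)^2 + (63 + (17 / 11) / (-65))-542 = -4522424273293 / 16197941760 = -279.20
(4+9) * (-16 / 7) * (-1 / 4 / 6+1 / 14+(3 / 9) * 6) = -8866 / 147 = -60.31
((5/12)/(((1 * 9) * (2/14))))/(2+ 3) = 7/108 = 0.06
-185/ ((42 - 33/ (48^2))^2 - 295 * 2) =-21823488/ 138348773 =-0.16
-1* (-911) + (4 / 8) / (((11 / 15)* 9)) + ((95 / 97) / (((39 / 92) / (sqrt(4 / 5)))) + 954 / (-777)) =3496* sqrt(5) / 3783 + 15552941 / 17094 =911.91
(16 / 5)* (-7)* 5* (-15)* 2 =3360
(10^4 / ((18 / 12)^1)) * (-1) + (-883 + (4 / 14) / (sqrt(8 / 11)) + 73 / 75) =-566152 / 75 + sqrt(22) / 14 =-7548.36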